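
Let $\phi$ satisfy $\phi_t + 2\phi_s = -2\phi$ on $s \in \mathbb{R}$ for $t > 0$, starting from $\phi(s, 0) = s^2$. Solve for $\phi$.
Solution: Substitute $\phi = e^{-2t}u$.
Then $\phi_t = e^{-2t}(u_t - 2u)$, $\phi_s = e^{-2t}u_s$; substituting and dividing by $e^{-2t}$, the lower-order terms cancel: $u_t + 2u_s = 0$ (standard advection equation).
Data for $u$: $u(s,0) = \phi(s,0) = s^2$.
By characteristics ($ds/dt = 2$), $u(s,t) = f(s - 2t)$ with $f = u( \cdot , 0)$.
So $u(s,t) = s^2 - 4 s t + 4 t^2$, and $\phi(s,t) = e^{-2t}u(s,t)$.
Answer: $\phi(s, t) = s^2 e^{-2 t} - 4 s t e^{-2 t} + 4 t^2 e^{-2 t}$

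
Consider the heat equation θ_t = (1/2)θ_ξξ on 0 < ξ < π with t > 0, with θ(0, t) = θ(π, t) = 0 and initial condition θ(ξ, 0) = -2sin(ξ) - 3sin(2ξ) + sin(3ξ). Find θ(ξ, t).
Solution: Separating variables: θ = Σ c_n exp(-n²t/2) sin(nξ). From θ(ξ,0) = -2sin(ξ) - 3sin(2ξ) + sin(3ξ): c_1=-2, c_2=-3, c_3=1.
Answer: θ(ξ, t) = -3exp(-2t)sin(2ξ) - 2exp(-t/2)sin(ξ) + exp(-9t/2)sin(3ξ)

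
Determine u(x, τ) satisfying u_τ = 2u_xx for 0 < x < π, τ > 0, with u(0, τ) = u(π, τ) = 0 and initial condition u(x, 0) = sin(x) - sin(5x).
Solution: Separating variables: u = Σ c_n exp(-2n²τ) sin(nx). From u(x,0) = sin(x) - sin(5x): c_1=1, c_5=-1.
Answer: u(x, τ) = exp(-2τ)sin(x) - exp(-50τ)sin(5x)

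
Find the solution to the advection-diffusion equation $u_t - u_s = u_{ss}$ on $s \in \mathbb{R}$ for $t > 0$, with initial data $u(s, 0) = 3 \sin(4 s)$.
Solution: Change to a moving frame: let $\eta = s + t$, $\sigma = t$ and write $u(s,t) = w(\eta,\sigma)$.
By the chain rule $u_t = w_{\sigma} + w_{\eta}$, $u_s = w_{\eta}$, $u_{ss} = w_{\eta\eta}$.
Then $u_t - u_s = w_{\sigma}$: the advection term cancels and the PDE becomes the heat equation $w_{\sigma} = w_{\eta\eta}$ on $\eta \in \mathbb{R}$.
Initial data: $w(\eta,0) = u(\eta,0) = 3 \sin(4 \eta)$.
On $\eta \in \mathbb{R}$ each mode satisfies $(\sin(n\eta))'' = -n^2 \sin(n\eta)$, so $e^{-n^2\sigma} \sin(n\eta)$ solves the heat equation; by superposition $w(\eta,\sigma) = \sum c_n e^{-n^2\sigma} \sin(n\eta)$.
Reading off the coefficients: $c_4=3$, so $w(\eta,\sigma) = 3 e^{-16 \sigma} \sin(4 \eta)$.
Substituting back $\eta = s + t$, $\sigma = t$: $u(s,t) = w(s + t, t)$.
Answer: $u(s, t) = 3 e^{-16 t} \sin(4 s + 4 t)$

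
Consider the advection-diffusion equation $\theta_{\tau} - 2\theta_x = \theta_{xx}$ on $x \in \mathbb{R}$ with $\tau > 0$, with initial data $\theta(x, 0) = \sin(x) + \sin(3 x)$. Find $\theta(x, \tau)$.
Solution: Change to a moving frame: let $\eta = x + 2\tau$, $\sigma = \tau$ and write $\theta(x,\tau) = u(\eta,\sigma)$.
By the chain rule $\theta_{\tau} = u_{\sigma} + 2u_{\eta}$, $\theta_x = u_{\eta}$, $\theta_{xx} = u_{\eta\eta}$.
Then $\theta_{\tau} - 2\theta_x = u_{\sigma}$: the advection term cancels and the PDE becomes the heat equation $u_{\sigma} = u_{\eta\eta}$ on $\eta \in \mathbb{R}$.
Initial data: $u(\eta,0) = \theta(\eta,0) = \sin(\eta) + \sin(3 \eta)$.
On $\eta \in \mathbb{R}$ each mode satisfies $(\sin(n\eta))'' = -n^2 \sin(n\eta)$, so $e^{-n^2\sigma} \sin(n\eta)$ solves the heat equation; by superposition $u(\eta,\sigma) = \sum c_n e^{-n^2\sigma} \sin(n\eta)$.
Reading off the coefficients: $c_1=1, c_3=1$, so $u(\eta,\sigma) = e^{-\sigma} \sin(\eta) + e^{-9 \sigma} \sin(3 \eta)$.
Substituting back $\eta = x + 2\tau$, $\sigma = \tau$: $\theta(x,\tau) = u(x + 2\tau, \tau)$.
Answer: $\theta(x, \tau) = e^{-\tau} \sin(2 \tau + x) + e^{-9 \tau} \sin(6 \tau + 3 x)$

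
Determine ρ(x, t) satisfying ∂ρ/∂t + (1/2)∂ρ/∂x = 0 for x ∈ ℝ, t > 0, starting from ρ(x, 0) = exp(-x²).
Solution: By characteristics (dx/dt = 1/2), ρ(x,t) = f(x - (1/2)t) with f = ρ(·, 0).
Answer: ρ(x, t) = exp(-(-t/2 + x)²)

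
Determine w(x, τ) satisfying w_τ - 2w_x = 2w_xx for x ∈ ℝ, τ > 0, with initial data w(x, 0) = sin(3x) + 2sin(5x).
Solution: Moving frame: η = x + 2τ, σ = τ, w = u(η,σ), so w_τ = u_σ + 2u_η and w_xx = u_ηη.
Hence w_τ - 2w_x = u_σ and the PDE becomes the heat equation u_σ = 2u_ηη on η ∈ ℝ.
Initial data: u(η,0) = w(η,0) = sin(3η) + 2sin(5η). Each mode sin(nη) decays as exp(-2n²σ) on ℝ, so u(η,σ) = Σ c_n exp(-2n²σ) sin(nη) with c_3=1, c_5=2: u(η,σ) = exp(-18σ)sin(3η) + 2exp(-50σ)sin(5η).
Substituting back: w(x,τ) = u(x + 2τ, τ).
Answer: w(x, τ) = exp(-18τ)sin(3x + 6τ) + 2exp(-50τ)sin(5x + 10τ)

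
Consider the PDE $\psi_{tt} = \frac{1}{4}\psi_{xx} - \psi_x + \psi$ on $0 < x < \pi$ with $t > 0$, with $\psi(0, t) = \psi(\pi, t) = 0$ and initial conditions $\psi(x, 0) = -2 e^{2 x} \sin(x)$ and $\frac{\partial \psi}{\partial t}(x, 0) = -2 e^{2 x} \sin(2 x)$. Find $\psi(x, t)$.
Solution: Substitute $\psi = e^{2x}u$.
Then $\psi_x = e^{2x}(u_x + 2u)$, $\psi_{xx} = e^{2x}(u_{xx} + 4u_x + 4u)$, $\psi_{tt} = e^{2x}u_{tt}$; substituting and dividing by $e^{2x}$, the lower-order terms cancel: $u_{tt} = \frac{1}{4}u_{xx}$ (standard wave equation).
Data for $u$: $u(x,0) = e^{-2x}\psi(x,0) = -2 \sin(x)$; $u_t(x,0) = e^{-2x}\psi_t(x,0) = -2 \sin(2 x)$. The boundary conditions carry over: $u(0,t) = u(\pi,t) = 0$.
Separating variables: $u = \sum [A_n \cos(\omega_n t) + B_n \sin(\omega_n t)] \sin(nx)$, $\omega_n = n/2$. From ICs ($B_n$ = velocity coefficient / $\omega_n$): $A_1=-2, B_2=-2$.
So $u(x,t) = -2 \sin(t) \sin(2 x) - 2 \sin(x) \cos(t/2)$, and $\psi(x,t) = e^{2x}u(x,t)$.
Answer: $\psi(x, t) = -2 e^{2 x} \sin(t) \sin(2 x) - 2 e^{2 x} \sin(x) \cos(t/2)$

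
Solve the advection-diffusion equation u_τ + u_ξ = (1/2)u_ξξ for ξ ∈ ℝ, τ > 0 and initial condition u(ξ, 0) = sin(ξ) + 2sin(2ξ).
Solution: Change to a moving frame: let η = ξ - τ, σ = τ and write u(ξ,τ) = w(η,σ).
By the chain rule u_τ = w_σ - w_η, u_ξ = w_η, u_ξξ = w_ηη.
Then u_τ + u_ξ = w_σ: the advection term cancels and the PDE becomes the heat equation w_σ = (1/2)w_ηη on η ∈ ℝ.
Initial data: w(η,0) = u(η,0) = sin(η) + 2sin(2η).
On η ∈ ℝ each mode satisfies (sin(nη))″ = -n² sin(nη), so exp(-n²σ/2) sin(nη) solves the heat equation; by superposition w(η,σ) = Σ c_n exp(-n²σ/2) sin(nη).
Reading off the coefficients: c_1=1, c_2=2, so w(η,σ) = 2exp(-2σ)sin(2η) + exp(-σ/2)sin(η).
Substituting back η = ξ - τ, σ = τ: u(ξ,τ) = w(ξ - τ, τ).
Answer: u(ξ, τ) = 2exp(-2τ)sin(2ξ - 2τ) + exp(-τ/2)sin(ξ - τ)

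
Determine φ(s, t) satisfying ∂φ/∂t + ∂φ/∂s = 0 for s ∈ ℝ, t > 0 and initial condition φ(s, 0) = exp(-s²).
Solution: By method of characteristics (waves move right with speed 1):
Along characteristics s - t = const, φ is constant, so φ(s,t) = f(s - t) with f = φ(·, 0).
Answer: φ(s, t) = exp(-(s - t)²)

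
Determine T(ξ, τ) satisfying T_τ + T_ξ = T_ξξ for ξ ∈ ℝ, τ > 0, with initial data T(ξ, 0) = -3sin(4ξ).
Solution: Change to a moving frame: let η = ξ - τ, σ = τ and write T(ξ,τ) = u(η,σ).
By the chain rule T_τ = u_σ - u_η, T_ξ = u_η, T_ξξ = u_ηη.
Then T_τ + T_ξ = u_σ: the advection term cancels and the PDE becomes the heat equation u_σ = u_ηη on η ∈ ℝ.
Initial data: u(η,0) = T(η,0) = -3sin(4η).
On η ∈ ℝ each mode satisfies (sin(nη))″ = -n² sin(nη), so exp(-n²σ) sin(nη) solves the heat equation; by superposition u(η,σ) = Σ c_n exp(-n²σ) sin(nη).
Reading off the coefficients: c_4=-3, so u(η,σ) = -3exp(-16σ)sin(4η).
Substituting back η = ξ - τ, σ = τ: T(ξ,τ) = u(ξ - τ, τ).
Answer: T(ξ, τ) = -3exp(-16τ)sin(4ξ - 4τ)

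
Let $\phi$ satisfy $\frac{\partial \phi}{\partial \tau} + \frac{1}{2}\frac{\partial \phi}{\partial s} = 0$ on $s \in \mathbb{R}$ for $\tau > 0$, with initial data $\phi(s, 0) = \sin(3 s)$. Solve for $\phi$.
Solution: By characteristics ($ds/d\tau = 1/2$), $\phi(s,\tau) = f(s - \frac{1}{2}\tau)$ with $f = \phi( \cdot , 0)$.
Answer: $\phi(s, \tau) = - \sin(3 \tau/2 - 3 s)$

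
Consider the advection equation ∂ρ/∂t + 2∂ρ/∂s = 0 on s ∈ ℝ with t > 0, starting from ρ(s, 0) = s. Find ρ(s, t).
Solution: By characteristics (ds/dt = 2), ρ(s,t) = f(s - 2t) with f = ρ(·, 0).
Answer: ρ(s, t) = s - 2t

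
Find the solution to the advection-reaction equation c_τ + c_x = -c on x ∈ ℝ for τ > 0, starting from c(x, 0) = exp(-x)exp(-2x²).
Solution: Substitute c = exp(-x)u.
Then c_x = exp(-x)(u_x - u), c_τ = exp(-x)u_τ; substituting and dividing by exp(-x), the lower-order terms cancel: u_τ + u_x = 0 (standard advection equation).
Data for u: u(x,0) = exp(x)c(x,0) = exp(-2x²).
By characteristics (dx/dτ = 1), u(x,τ) = f(x - τ) with f = u(·, 0).
So u(x,τ) = exp(-2(x - τ)²), and c(x,τ) = exp(-x)u(x,τ).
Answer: c(x, τ) = exp(-x)exp(-2(x - τ)²)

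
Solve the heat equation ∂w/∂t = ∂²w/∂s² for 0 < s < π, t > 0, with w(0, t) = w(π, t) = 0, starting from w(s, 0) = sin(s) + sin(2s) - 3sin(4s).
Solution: Separating variables: w = Σ c_n exp(-n²t) sin(ns). From w(s,0) = sin(s) + sin(2s) - 3sin(4s): c_1=1, c_2=1, c_4=-3.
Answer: w(s, t) = exp(-t)sin(s) + exp(-4t)sin(2s) - 3exp(-16t)sin(4s)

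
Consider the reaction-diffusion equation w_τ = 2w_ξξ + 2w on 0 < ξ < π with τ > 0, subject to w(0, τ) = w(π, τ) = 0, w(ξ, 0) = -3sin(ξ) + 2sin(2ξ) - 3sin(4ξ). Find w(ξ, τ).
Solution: Substitute w = exp(2τ)u.
Then w_τ = exp(2τ)(u_τ + 2u), w_ξξ = exp(2τ)u_ξξ; substituting and dividing by exp(2τ), the lower-order terms cancel: u_τ = 2u_ξξ (standard heat equation).
Data for u: u(ξ,0) = w(ξ,0) = -3sin(ξ) + 2sin(2ξ) - 3sin(4ξ). The boundary conditions carry over: u(0,τ) = u(π,τ) = 0.
Separating variables: u = Σ c_n exp(-2n²τ) sin(nξ). From u(ξ,0) = -3sin(ξ) + 2sin(2ξ) - 3sin(4ξ): c_1=-3, c_2=2, c_4=-3.
So u(ξ,τ) = -3exp(-2τ)sin(ξ) + 2exp(-8τ)sin(2ξ) - 3exp(-32τ)sin(4ξ), and w(ξ,τ) = exp(2τ)u(ξ,τ).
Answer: w(ξ, τ) = -3sin(ξ) + 2exp(-6τ)sin(2ξ) - 3exp(-30τ)sin(4ξ)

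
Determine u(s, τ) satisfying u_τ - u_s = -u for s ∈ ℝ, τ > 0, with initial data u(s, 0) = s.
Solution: Substitute u = exp(-τ)w, i.e. w = exp(τ)u.
By the product rule, u_τ = exp(-τ)(w_τ - w), u_s = exp(-τ)w_s.
Substituting into the PDE and dividing by exp(-τ): w_τ - w - w_s = -w.
The lower-order terms cancel, leaving the standard advection equation w_τ - w_s = 0.
Initial data for w: w(s,0) = u(s,0) = s.
Solve for w:
  By method of characteristics (waves move left with speed 1):
  Along characteristics s + τ = const, w is constant, so w(s,τ) = f(s + τ) with f = w(·, 0).
Hence w(s,τ) = s + τ.
Transform back: u(s,τ) = exp(-τ)w(s,τ).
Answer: u(s, τ) = sexp(-τ) + τexp(-τ)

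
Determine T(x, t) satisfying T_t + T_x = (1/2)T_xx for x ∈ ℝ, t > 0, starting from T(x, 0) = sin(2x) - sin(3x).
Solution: Moving frame: η = x - t, σ = t, T = u(η,σ), so T_t = u_σ - u_η and T_xx = u_ηη.
Hence T_t + T_x = u_σ and the PDE becomes the heat equation u_σ = (1/2)u_ηη on η ∈ ℝ.
Initial data: u(η,0) = T(η,0) = sin(2η) - sin(3η). Each mode sin(nη) decays as exp(-n²σ/2) on ℝ, so u(η,σ) = Σ c_n exp(-n²σ/2) sin(nη) with c_2=1, c_3=-1: u(η,σ) = exp(-2σ)sin(2η) - exp(-9σ/2)sin(3η).
Substituting back: T(x,t) = u(x - t, t).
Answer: T(x, t) = -exp(-2t)sin(2t - 2x) + exp(-9t/2)sin(3t - 3x)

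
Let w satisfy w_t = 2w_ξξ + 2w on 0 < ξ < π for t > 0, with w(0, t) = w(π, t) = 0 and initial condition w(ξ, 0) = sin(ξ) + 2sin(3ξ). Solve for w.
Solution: Substitute w = exp(2t)u.
Then w_t = exp(2t)(u_t + 2u), w_ξξ = exp(2t)u_ξξ; substituting and dividing by exp(2t), the lower-order terms cancel: u_t = 2u_ξξ (standard heat equation).
Data for u: u(ξ,0) = w(ξ,0) = sin(ξ) + 2sin(3ξ). The boundary conditions carry over: u(0,t) = u(π,t) = 0.
Separating variables: u = Σ c_n exp(-2n²t) sin(nξ). From u(ξ,0) = sin(ξ) + 2sin(3ξ): c_1=1, c_3=2.
So u(ξ,t) = exp(-2t)sin(ξ) + 2exp(-18t)sin(3ξ), and w(ξ,t) = exp(2t)u(ξ,t).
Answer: w(ξ, t) = sin(ξ) + 2exp(-16t)sin(3ξ)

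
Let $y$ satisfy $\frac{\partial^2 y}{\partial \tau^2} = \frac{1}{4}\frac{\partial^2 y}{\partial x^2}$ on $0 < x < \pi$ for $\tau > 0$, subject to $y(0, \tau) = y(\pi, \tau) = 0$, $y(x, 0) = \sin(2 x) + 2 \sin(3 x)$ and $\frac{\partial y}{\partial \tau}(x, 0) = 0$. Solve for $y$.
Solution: Separating variables: $y = \sum [A_n \cos(\omega_n \tau) + B_n \sin(\omega_n \tau)] \sin(nx)$, $\omega_n = n/2$. From ICs: $A_2=1, A_3=2$.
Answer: $y(x, \tau) = \sin(2 x) \cos(\tau) + 2 \sin(3 x) \cos(3 \tau/2)$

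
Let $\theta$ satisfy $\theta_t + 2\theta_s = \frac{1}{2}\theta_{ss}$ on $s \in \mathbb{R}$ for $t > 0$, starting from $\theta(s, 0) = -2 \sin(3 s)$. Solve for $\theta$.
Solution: Moving frame: $\eta = s - 2t$, $\sigma = t$, $\theta = u(\eta,\sigma)$, so $\theta_t = u_{\sigma} - 2u_{\eta}$ and $\theta_{ss} = u_{\eta\eta}$.
Hence $\theta_t + 2\theta_s = u_{\sigma}$ and the PDE becomes the heat equation $u_{\sigma} = \frac{1}{2}u_{\eta\eta}$ on $\eta \in \mathbb{R}$.
Initial data: $u(\eta,0) = \theta(\eta,0) = -2 \sin(3 \eta)$. Each mode $\sin(n\eta)$ decays as $e^{-n^2\sigma/2}$ on $\mathbb{R}$, so $u(\eta,\sigma) = \sum c_n e^{-n^2\sigma/2} \sin(n\eta)$ with $c_3=-2$: $u(\eta,\sigma) = -2 e^{-9 \sigma/2} \sin(3 \eta)$.
Substituting back: $\theta(s,t) = u(s - 2t, t)$.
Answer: $\theta(s, t) = -2 e^{-9 t/2} \sin(3 s - 6 t)$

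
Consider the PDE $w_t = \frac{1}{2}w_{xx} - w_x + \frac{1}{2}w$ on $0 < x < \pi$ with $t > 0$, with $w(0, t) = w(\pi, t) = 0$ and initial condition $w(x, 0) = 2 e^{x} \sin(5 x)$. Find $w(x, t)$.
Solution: Substitute $w = e^{x}u$.
Then $w_x = e^{x}(u_x + u)$, $w_{xx} = e^{x}(u_{xx} + 2u_x + u)$, $w_t = e^{x}u_t$; substituting and dividing by $e^{x}$, the lower-order terms cancel: $u_t = \frac{1}{2}u_{xx}$ (standard heat equation).
Data for $u$: $u(x,0) = e^{-x}w(x,0) = 2 \sin(5 x)$. The boundary conditions carry over: $u(0,t) = u(\pi,t) = 0$.
Separating variables: $u = \sum c_n e^{-n^2t/2} \sin(nx)$. From $u(x,0) = 2 \sin(5 x)$: $c_5=2$.
So $u(x,t) = 2 e^{-25 t/2} \sin(5 x)$, and $w(x,t) = e^{x}u(x,t)$.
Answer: $w(x, t) = 2 e^{-25 t/2} e^{x} \sin(5 x)$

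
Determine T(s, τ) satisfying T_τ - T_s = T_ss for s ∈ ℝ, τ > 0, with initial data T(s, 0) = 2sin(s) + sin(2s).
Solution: Moving frame: η = s + τ, σ = τ, T = u(η,σ), so T_τ = u_σ + u_η and T_ss = u_ηη.
Hence T_τ - T_s = u_σ and the PDE becomes the heat equation u_σ = u_ηη on η ∈ ℝ.
Initial data: u(η,0) = T(η,0) = 2sin(η) + sin(2η). Each mode sin(nη) decays as exp(-n²σ) on ℝ, so u(η,σ) = Σ c_n exp(-n²σ) sin(nη) with c_1=2, c_2=1: u(η,σ) = 2exp(-σ)sin(η) + exp(-4σ)sin(2η).
Substituting back: T(s,τ) = u(s + τ, τ).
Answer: T(s, τ) = 2exp(-τ)sin(s + τ) + exp(-4τ)sin(2s + 2τ)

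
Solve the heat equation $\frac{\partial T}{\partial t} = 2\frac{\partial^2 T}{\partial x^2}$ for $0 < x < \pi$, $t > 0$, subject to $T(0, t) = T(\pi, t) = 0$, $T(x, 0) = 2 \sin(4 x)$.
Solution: Separating variables: $T = \sum c_n e^{-2n^2t} \sin(nx)$. From $T(x,0) = 2 \sin(4 x)$: $c_4=2$.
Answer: $T(x, t) = 2 e^{-32 t} \sin(4 x)$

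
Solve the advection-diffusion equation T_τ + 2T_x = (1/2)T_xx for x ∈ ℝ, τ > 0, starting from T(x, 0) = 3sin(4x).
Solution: Moving frame: η = x - 2τ, σ = τ, T = u(η,σ), so T_τ = u_σ - 2u_η and T_xx = u_ηη.
Hence T_τ + 2T_x = u_σ and the PDE becomes the heat equation u_σ = (1/2)u_ηη on η ∈ ℝ.
Initial data: u(η,0) = T(η,0) = 3sin(4η). Each mode sin(nη) decays as exp(-n²σ/2) on ℝ, so u(η,σ) = Σ c_n exp(-n²σ/2) sin(nη) with c_4=3: u(η,σ) = 3exp(-8σ)sin(4η).
Substituting back: T(x,τ) = u(x - 2τ, τ).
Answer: T(x, τ) = 3exp(-8τ)sin(4x - 8τ)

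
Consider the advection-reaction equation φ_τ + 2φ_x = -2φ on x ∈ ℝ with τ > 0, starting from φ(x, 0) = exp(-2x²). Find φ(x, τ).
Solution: Substitute φ = exp(-2τ)u.
Then φ_τ = exp(-2τ)(u_τ - 2u), φ_x = exp(-2τ)u_x; substituting and dividing by exp(-2τ), the lower-order terms cancel: u_τ + 2u_x = 0 (standard advection equation).
Data for u: u(x,0) = φ(x,0) = exp(-2x²).
By characteristics (dx/dτ = 2), u(x,τ) = f(x - 2τ) with f = u(·, 0).
So u(x,τ) = exp(-2(x - 2τ)²), and φ(x,τ) = exp(-2τ)u(x,τ).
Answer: φ(x, τ) = exp(-2τ)exp(-2(x - 2τ)²)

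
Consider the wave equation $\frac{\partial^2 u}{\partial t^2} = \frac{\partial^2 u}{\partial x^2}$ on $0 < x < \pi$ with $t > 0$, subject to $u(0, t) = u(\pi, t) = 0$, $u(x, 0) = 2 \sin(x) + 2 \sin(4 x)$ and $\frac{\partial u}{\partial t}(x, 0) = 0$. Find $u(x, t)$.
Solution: Using separation of variables $u = X(x)T(t)$:
Eigenfunctions: $\sin(nx)$, $n = 1, 2, 3, \ldots$
General solution: $u(x, t) = \sum [A_n \cos(n t) + B_n \sin(n t)] \sin(nx)$
From $u(x,0) = 2 \sin(x) + 2 \sin(4 x)$: $A_1=2, A_4=2$. From $u_t(x,0) = 0$: all $B_n = 0$.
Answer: $u(x, t) = 2 \sin(x) \cos(t) + 2 \sin(4 x) \cos(4 t)$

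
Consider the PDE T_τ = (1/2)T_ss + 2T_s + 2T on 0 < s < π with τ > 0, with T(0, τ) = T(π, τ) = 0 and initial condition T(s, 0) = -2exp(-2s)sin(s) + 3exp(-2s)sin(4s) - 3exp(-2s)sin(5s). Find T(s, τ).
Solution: Substitute T = exp(-2s)u.
Then T_s = exp(-2s)(u_s - 2u), T_ss = exp(-2s)(u_ss - 4u_s + 4u), T_τ = exp(-2s)u_τ; substituting and dividing by exp(-2s), the lower-order terms cancel: u_τ = (1/2)u_ss (standard heat equation).
Data for u: u(s,0) = exp(2s)T(s,0) = -2sin(s) + 3sin(4s) - 3sin(5s). The boundary conditions carry over: u(0,τ) = u(π,τ) = 0.
Separating variables: u = Σ c_n exp(-n²τ/2) sin(ns). From u(s,0) = -2sin(s) + 3sin(4s) - 3sin(5s): c_1=-2, c_4=3, c_5=-3.
So u(s,τ) = 3exp(-8τ)sin(4s) - 2exp(-τ/2)sin(s) - 3exp(-25τ/2)sin(5s), and T(s,τ) = exp(-2s)u(s,τ).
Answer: T(s, τ) = 3exp(-2s)exp(-8τ)sin(4s) - 2exp(-2s)exp(-τ/2)sin(s) - 3exp(-2s)exp(-25τ/2)sin(5s)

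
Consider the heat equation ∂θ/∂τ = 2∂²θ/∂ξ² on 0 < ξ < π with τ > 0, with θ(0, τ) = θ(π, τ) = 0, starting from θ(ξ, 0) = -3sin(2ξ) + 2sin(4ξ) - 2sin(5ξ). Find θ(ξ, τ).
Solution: Separating variables: θ = Σ c_n exp(-2n²τ) sin(nξ). From θ(ξ,0) = -3sin(2ξ) + 2sin(4ξ) - 2sin(5ξ): c_2=-3, c_4=2, c_5=-2.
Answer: θ(ξ, τ) = -3exp(-8τ)sin(2ξ) + 2exp(-32τ)sin(4ξ) - 2exp(-50τ)sin(5ξ)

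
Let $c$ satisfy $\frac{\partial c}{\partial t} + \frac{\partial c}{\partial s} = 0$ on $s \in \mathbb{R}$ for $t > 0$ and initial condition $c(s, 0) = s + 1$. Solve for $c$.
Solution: By method of characteristics (waves move right with speed 1):
Along characteristics $s - t =$ const, $c$ is constant, so $c(s,t) = f(s - t)$ with $f = c( \cdot , 0)$.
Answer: $c(s, t) = s -  t + 1$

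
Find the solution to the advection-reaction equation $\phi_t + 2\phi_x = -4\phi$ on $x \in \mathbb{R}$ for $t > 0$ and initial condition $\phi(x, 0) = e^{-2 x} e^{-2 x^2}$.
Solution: Substitute $\phi = e^{-2x}u$.
Then $\phi_x = e^{-2x}(u_x - 2u)$, $\phi_t = e^{-2x}u_t$; substituting and dividing by $e^{-2x}$, the lower-order terms cancel: $u_t + 2u_x = 0$ (standard advection equation).
Data for $u$: $u(x,0) = e^{2x}\phi(x,0) = e^{-2 x^2}$.
By characteristics ($dx/dt = 2$), $u(x,t) = f(x - 2t)$ with $f = u( \cdot , 0)$.
So $u(x,t) = e^{-2 (-2 t + x)^2}$, and $\phi(x,t) = e^{-2x}u(x,t)$.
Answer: $\phi(x, t) = e^{-2 x} e^{-2 (-2 t + x)^2}$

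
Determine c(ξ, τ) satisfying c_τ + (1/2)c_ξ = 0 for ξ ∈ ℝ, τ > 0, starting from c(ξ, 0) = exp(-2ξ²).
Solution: By method of characteristics (waves move right with speed 1/2):
Along characteristics ξ - (1/2)τ = const, c is constant, so c(ξ,τ) = f(ξ - (1/2)τ) with f = c(·, 0).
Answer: c(ξ, τ) = exp(-2(ξ - τ/2)²)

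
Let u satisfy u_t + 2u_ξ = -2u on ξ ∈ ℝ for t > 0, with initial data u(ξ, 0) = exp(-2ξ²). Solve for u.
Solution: Substitute u = exp(-2t)w.
Then u_t = exp(-2t)(w_t - 2w), u_ξ = exp(-2t)w_ξ; substituting and dividing by exp(-2t), the lower-order terms cancel: w_t + 2w_ξ = 0 (standard advection equation).
Data for w: w(ξ,0) = u(ξ,0) = exp(-2ξ²).
By characteristics (dξ/dt = 2), w(ξ,t) = f(ξ - 2t) with f = w(·, 0).
So w(ξ,t) = exp(-2(-2t + ξ)²), and u(ξ,t) = exp(-2t)w(ξ,t).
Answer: u(ξ, t) = exp(-2t)exp(-2(-2t + ξ)²)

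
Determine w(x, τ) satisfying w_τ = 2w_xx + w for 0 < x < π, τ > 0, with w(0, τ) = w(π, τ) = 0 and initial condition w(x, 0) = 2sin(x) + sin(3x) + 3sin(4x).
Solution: Substitute w = exp(τ)u.
Then w_τ = exp(τ)(u_τ + u), w_xx = exp(τ)u_xx; substituting and dividing by exp(τ), the lower-order terms cancel: u_τ = 2u_xx (standard heat equation).
Data for u: u(x,0) = w(x,0) = 2sin(x) + sin(3x) + 3sin(4x). The boundary conditions carry over: u(0,τ) = u(π,τ) = 0.
Separating variables: u = Σ c_n exp(-2n²τ) sin(nx). From u(x,0) = 2sin(x) + sin(3x) + 3sin(4x): c_1=2, c_3=1, c_4=3.
So u(x,τ) = 2exp(-2τ)sin(x) + exp(-18τ)sin(3x) + 3exp(-32τ)sin(4x), and w(x,τ) = exp(τ)u(x,τ).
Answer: w(x, τ) = 2exp(-τ)sin(x) + exp(-17τ)sin(3x) + 3exp(-31τ)sin(4x)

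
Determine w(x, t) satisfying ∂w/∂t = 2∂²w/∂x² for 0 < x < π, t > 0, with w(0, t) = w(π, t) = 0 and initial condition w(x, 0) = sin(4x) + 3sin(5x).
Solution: Separating variables: w = Σ c_n exp(-2n²t) sin(nx). From w(x,0) = sin(4x) + 3sin(5x): c_4=1, c_5=3.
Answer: w(x, t) = exp(-32t)sin(4x) + 3exp(-50t)sin(5x)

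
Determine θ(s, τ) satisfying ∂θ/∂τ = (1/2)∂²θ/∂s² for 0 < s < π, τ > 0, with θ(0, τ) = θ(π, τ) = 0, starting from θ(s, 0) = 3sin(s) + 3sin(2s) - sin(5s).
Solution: Using separation of variables θ = X(s)G(τ):
Eigenfunctions: sin(ns), n = 1, 2, 3, ...
General solution: θ(s, τ) = Σ c_n sin(ns) exp(-n² τ/2)
Matching θ(s,0) = 3sin(s) + 3sin(2s) - sin(5s) term by term: c_1=3, c_2=3, c_5=-1.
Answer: θ(s, τ) = 3exp(-2τ)sin(2s) + 3exp(-τ/2)sin(s) - exp(-25τ/2)sin(5s)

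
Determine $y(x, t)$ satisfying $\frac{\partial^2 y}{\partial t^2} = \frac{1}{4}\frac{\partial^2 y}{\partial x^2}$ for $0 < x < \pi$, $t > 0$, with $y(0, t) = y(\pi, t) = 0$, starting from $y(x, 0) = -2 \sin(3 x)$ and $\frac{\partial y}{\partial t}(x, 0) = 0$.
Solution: Separating variables: $y = \sum [A_n \cos(\omega_n t) + B_n \sin(\omega_n t)] \sin(nx)$, $\omega_n = n/2$. From ICs: $A_3=-2$.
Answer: $y(x, t) = -2 \sin(3 x) \cos(3 t/2)$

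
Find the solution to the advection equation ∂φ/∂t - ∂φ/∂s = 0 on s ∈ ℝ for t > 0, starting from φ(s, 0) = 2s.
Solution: By method of characteristics (waves move left with speed 1):
Along characteristics s + t = const, φ is constant, so φ(s,t) = f(s + t) with f = φ(·, 0).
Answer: φ(s, t) = 2s + 2t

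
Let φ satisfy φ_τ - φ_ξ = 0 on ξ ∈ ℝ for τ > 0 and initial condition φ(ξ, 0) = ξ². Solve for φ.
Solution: By characteristics (dξ/dτ = -1), φ(ξ,τ) = f(ξ + τ) with f = φ(·, 0).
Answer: φ(ξ, τ) = ξ² + 2ξτ + τ²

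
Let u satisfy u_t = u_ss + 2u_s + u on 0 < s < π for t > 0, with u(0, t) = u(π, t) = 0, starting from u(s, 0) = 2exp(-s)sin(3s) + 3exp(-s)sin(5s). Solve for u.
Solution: Substitute u = exp(-s)w.
Then u_s = exp(-s)(w_s - w), u_ss = exp(-s)(w_ss - 2w_s + w), u_t = exp(-s)w_t; substituting and dividing by exp(-s), the lower-order terms cancel: w_t = w_ss (standard heat equation).
Data for w: w(s,0) = exp(s)u(s,0) = 2sin(3s) + 3sin(5s). The boundary conditions carry over: w(0,t) = w(π,t) = 0.
Separating variables: w = Σ c_n exp(-n²t) sin(ns). From w(s,0) = 2sin(3s) + 3sin(5s): c_3=2, c_5=3.
So w(s,t) = 2exp(-9t)sin(3s) + 3exp(-25t)sin(5s), and u(s,t) = exp(-s)w(s,t).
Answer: u(s, t) = 2exp(-s)exp(-9t)sin(3s) + 3exp(-s)exp(-25t)sin(5s)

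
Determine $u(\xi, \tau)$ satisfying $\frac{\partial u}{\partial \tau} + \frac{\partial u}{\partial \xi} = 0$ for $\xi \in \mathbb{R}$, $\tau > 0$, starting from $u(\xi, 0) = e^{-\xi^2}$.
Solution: By characteristics ($d\xi/d\tau = 1$), $u(\xi,\tau) = f(\xi - \tau)$ with $f = u( \cdot , 0)$.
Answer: $u(\xi, \tau) = e^{-(-\tau + \xi)^2}$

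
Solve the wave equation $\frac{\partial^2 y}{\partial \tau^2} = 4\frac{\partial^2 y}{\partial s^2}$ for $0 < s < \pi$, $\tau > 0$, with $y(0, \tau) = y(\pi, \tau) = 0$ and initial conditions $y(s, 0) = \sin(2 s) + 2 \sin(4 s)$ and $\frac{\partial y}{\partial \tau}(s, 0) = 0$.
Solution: Using separation of variables $y = X(s)T(\tau)$:
Eigenfunctions: $\sin(ns)$, $n = 1, 2, 3, \ldots$
General solution: $y(s, \tau) = \sum [A_n \cos(2n \tau) + B_n \sin(2n \tau)] \sin(ns)$
From $y(s,0) = \sin(2 s) + 2 \sin(4 s)$: $A_2=1, A_4=2$. From $y_{\tau}(s,0) = 0$: all $B_n = 0$.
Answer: $y(s, \tau) = \sin(2 s) \cos(4 \tau) + 2 \sin(4 s) \cos(8 \tau)$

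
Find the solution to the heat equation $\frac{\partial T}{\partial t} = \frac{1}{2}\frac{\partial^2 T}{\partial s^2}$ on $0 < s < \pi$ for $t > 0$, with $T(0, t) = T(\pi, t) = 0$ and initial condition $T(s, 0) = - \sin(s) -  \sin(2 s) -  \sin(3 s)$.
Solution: Using separation of variables $T = X(s)G(t)$:
Eigenfunctions: $\sin(ns)$, $n = 1, 2, 3, \ldots$
General solution: $T(s, t) = \sum c_n \sin(ns) e^{-n^2 t/2}$
Matching $T(s,0) = - \sin(s) - \sin(2 s) - \sin(3 s)$ term by term: $c_1=-1, c_2=-1, c_3=-1$.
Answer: $T(s, t) = - e^{-2 t} \sin(2 s) -  e^{-t/2} \sin(s) -  e^{-9 t/2} \sin(3 s)$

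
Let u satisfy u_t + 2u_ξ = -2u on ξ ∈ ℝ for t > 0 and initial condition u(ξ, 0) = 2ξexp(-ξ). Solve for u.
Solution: Substitute u = exp(-ξ)w, i.e. w = exp(ξ)u.
By the product rule, u_ξ = exp(-ξ)(w_ξ - w), u_t = exp(-ξ)w_t.
Substituting into the PDE and dividing by exp(-ξ): w_t + 2(w_ξ - w) = -2w.
The lower-order terms cancel, leaving the standard advection equation w_t + 2w_ξ = 0.
Initial data for w: w(ξ,0) = exp(ξ)u(ξ,0) = 2ξ.
Solve for w:
  By method of characteristics (waves move right with speed 2):
  Along characteristics ξ - 2t = const, w is constant, so w(ξ,t) = f(ξ - 2t) with f = w(·, 0).
Hence w(ξ,t) = -4t + 2ξ.
Transform back: u(ξ,t) = exp(-ξ)w(ξ,t).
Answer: u(ξ, t) = -4texp(-ξ) + 2ξexp(-ξ)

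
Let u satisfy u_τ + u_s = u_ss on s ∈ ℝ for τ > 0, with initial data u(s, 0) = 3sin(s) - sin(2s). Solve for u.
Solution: Moving frame: η = s - τ, σ = τ, u = w(η,σ), so u_τ = w_σ - w_η and u_ss = w_ηη.
Hence u_τ + u_s = w_σ and the PDE becomes the heat equation w_σ = w_ηη on η ∈ ℝ.
Initial data: w(η,0) = u(η,0) = 3sin(η) - sin(2η). Each mode sin(nη) decays as exp(-n²σ) on ℝ, so w(η,σ) = Σ c_n exp(-n²σ) sin(nη) with c_1=3, c_2=-1: w(η,σ) = 3exp(-σ)sin(η) - exp(-4σ)sin(2η).
Substituting back: u(s,τ) = w(s - τ, τ).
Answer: u(s, τ) = 3exp(-τ)sin(s - τ) - exp(-4τ)sin(2s - 2τ)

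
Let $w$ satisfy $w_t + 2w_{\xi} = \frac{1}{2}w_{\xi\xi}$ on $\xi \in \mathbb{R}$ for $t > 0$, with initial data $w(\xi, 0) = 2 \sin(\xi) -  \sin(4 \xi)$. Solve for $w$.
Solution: Change to a moving frame: let $\eta = \xi - 2t$, $\sigma = t$ and write $w(\xi,t) = u(\eta,\sigma)$.
By the chain rule $w_t = u_{\sigma} - 2u_{\eta}$, $w_{\xi} = u_{\eta}$, $w_{\xi\xi} = u_{\eta\eta}$.
Then $w_t + 2w_{\xi} = u_{\sigma}$: the advection term cancels and the PDE becomes the heat equation $u_{\sigma} = \frac{1}{2}u_{\eta\eta}$ on $\eta \in \mathbb{R}$.
Initial data: $u(\eta,0) = w(\eta,0) = 2 \sin(\eta) - \sin(4 \eta)$.
On $\eta \in \mathbb{R}$ each mode satisfies $(\sin(n\eta))'' = -n^2 \sin(n\eta)$, so $e^{-n^2\sigma/2} \sin(n\eta)$ solves the heat equation; by superposition $u(\eta,\sigma) = \sum c_n e^{-n^2\sigma/2} \sin(n\eta)$.
Reading off the coefficients: $c_1=2, c_4=-1$, so $u(\eta,\sigma) = - e^{-8 \sigma} \sin(4 \eta) + 2 e^{-\sigma/2} \sin(\eta)$.
Substituting back $\eta = \xi - 2t$, $\sigma = t$: $w(\xi,t) = u(\xi - 2t, t)$.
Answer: $w(\xi, t) = - e^{-8 t} \sin(4 \xi - 8 t) + 2 e^{-t/2} \sin(\xi - 2 t)$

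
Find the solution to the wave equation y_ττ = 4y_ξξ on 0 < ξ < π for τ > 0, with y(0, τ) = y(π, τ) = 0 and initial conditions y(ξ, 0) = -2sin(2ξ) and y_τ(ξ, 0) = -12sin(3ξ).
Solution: Separating variables: y = Σ [A_n cos(ω_n τ) + B_n sin(ω_n τ)] sin(nξ), ω_n = 2n. From ICs (B_n = velocity coefficient / ω_n): A_2=-2, B_3=-2.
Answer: y(ξ, τ) = -2sin(2ξ)cos(4τ) - 2sin(3ξ)sin(6τ)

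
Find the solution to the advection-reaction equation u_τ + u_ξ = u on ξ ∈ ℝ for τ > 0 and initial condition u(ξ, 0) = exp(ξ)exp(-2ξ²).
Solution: Substitute u = exp(ξ)w.
Then u_ξ = exp(ξ)(w_ξ + w), u_τ = exp(ξ)w_τ; substituting and dividing by exp(ξ), the lower-order terms cancel: w_τ + w_ξ = 0 (standard advection equation).
Data for w: w(ξ,0) = exp(-ξ)u(ξ,0) = exp(-2ξ²).
By characteristics (dξ/dτ = 1), w(ξ,τ) = f(ξ - τ) with f = w(·, 0).
So w(ξ,τ) = exp(-2(ξ - τ)²), and u(ξ,τ) = exp(ξ)w(ξ,τ).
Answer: u(ξ, τ) = exp(ξ)exp(-2(ξ - τ)²)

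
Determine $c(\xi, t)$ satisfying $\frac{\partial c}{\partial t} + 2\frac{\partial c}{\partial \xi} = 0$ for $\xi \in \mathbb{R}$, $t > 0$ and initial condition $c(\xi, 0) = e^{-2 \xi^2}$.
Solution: By characteristics ($d\xi/dt = 2$), $c(\xi,t) = f(\xi - 2t)$ with $f = c( \cdot , 0)$.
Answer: $c(\xi, t) = e^{-2 (\xi - 2 t)^2}$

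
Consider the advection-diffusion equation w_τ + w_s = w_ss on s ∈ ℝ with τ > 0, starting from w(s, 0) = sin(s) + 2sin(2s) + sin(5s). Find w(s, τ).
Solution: Moving frame: η = s - τ, σ = τ, w = u(η,σ), so w_τ = u_σ - u_η and w_ss = u_ηη.
Hence w_τ + w_s = u_σ and the PDE becomes the heat equation u_σ = u_ηη on η ∈ ℝ.
Initial data: u(η,0) = w(η,0) = sin(η) + 2sin(2η) + sin(5η). Each mode sin(nη) decays as exp(-n²σ) on ℝ, so u(η,σ) = Σ c_n exp(-n²σ) sin(nη) with c_1=1, c_2=2, c_5=1: u(η,σ) = exp(-σ)sin(η) + 2exp(-4σ)sin(2η) + exp(-25σ)sin(5η).
Substituting back: w(s,τ) = u(s - τ, τ).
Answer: w(s, τ) = exp(-τ)sin(s - τ) + 2exp(-4τ)sin(2s - 2τ) + exp(-25τ)sin(5s - 5τ)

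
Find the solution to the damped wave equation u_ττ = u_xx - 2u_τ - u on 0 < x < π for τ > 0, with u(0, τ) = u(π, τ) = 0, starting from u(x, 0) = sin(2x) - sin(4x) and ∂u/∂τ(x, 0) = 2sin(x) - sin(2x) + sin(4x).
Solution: Substitute u = exp(-τ)w, i.e. w = exp(τ)u.
By the product rule, u_τ = exp(-τ)(w_τ - w), u_ττ = exp(-τ)(w_ττ - 2w_τ + w), u_xx = exp(-τ)w_xx.
Substituting into the PDE and dividing by exp(-τ): w_ττ - 2w_τ + w = w_xx - 2(w_τ - w) - w.
The lower-order terms cancel, leaving the standard wave equation w_ττ = w_xx.
Initial data for w: w(x,0) = u(x,0) = sin(2x) - sin(4x); w_τ(x,0) = u_τ(x,0) + u(x,0) = 2sin(x). The boundary conditions carry over: w(0,τ) = w(π,τ) = 0.
Solve for w:
  Using separation of variables w = X(x)T(τ):
  Eigenfunctions: sin(nx), n = 1, 2, 3, ...
  General solution: w(x, τ) = Σ [A_n cos(n τ) + B_n sin(n τ)] sin(nx)
  From w(x,0) = sin(2x) - sin(4x): A_2=1, A_4=-1. From w_τ(x,0) = 2sin(x), using w_τ(x,0) = Σ ω_n B_n sin(nx) with ω_n = n: B_1 = 2/1 = 2.
Hence w(x,τ) = 2sin(x)sin(τ) + sin(2x)cos(2τ) - sin(4x)cos(4τ).
Transform back: u(x,τ) = exp(-τ)w(x,τ).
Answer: u(x, τ) = 2exp(-τ)sin(x)sin(τ) + exp(-τ)sin(2x)cos(2τ) - exp(-τ)sin(4x)cos(4τ)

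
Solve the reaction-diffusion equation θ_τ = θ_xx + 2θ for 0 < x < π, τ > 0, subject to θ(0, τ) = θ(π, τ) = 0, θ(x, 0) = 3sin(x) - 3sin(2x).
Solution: Substitute θ = exp(2τ)u.
Then θ_τ = exp(2τ)(u_τ + 2u), θ_xx = exp(2τ)u_xx; substituting and dividing by exp(2τ), the lower-order terms cancel: u_τ = u_xx (standard heat equation).
Data for u: u(x,0) = θ(x,0) = 3sin(x) - 3sin(2x). The boundary conditions carry over: u(0,τ) = u(π,τ) = 0.
Separating variables: u = Σ c_n exp(-n²τ) sin(nx). From u(x,0) = 3sin(x) - 3sin(2x): c_1=3, c_2=-3.
So u(x,τ) = 3exp(-τ)sin(x) - 3exp(-4τ)sin(2x), and θ(x,τ) = exp(2τ)u(x,τ).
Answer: θ(x, τ) = 3exp(τ)sin(x) - 3exp(-2τ)sin(2x)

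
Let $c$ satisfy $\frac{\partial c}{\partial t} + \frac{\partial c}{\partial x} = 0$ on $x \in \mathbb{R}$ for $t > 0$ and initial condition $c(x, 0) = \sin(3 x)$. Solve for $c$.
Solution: By method of characteristics (waves move right with speed 1):
Along characteristics $x - t =$ const, $c$ is constant, so $c(x,t) = f(x - t)$ with $f = c( \cdot , 0)$.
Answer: $c(x, t) = - \sin(3 t - 3 x)$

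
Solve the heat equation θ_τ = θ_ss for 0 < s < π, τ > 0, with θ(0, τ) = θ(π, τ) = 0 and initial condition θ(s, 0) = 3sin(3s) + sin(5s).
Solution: Using separation of variables θ = X(s)G(τ):
Eigenfunctions: sin(ns), n = 1, 2, 3, ...
General solution: θ(s, τ) = Σ c_n sin(ns) exp(-n² τ)
Matching θ(s,0) = 3sin(3s) + sin(5s) term by term: c_3=3, c_5=1.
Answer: θ(s, τ) = 3exp(-9τ)sin(3s) + exp(-25τ)sin(5s)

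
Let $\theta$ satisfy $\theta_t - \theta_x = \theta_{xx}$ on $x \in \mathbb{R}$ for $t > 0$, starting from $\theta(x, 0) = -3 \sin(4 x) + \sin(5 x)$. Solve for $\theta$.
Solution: Change to a moving frame: let $\eta = x + t$, $\sigma = t$ and write $\theta(x,t) = u(\eta,\sigma)$.
By the chain rule $\theta_t = u_{\sigma} + u_{\eta}$, $\theta_x = u_{\eta}$, $\theta_{xx} = u_{\eta\eta}$.
Then $\theta_t - \theta_x = u_{\sigma}$: the advection term cancels and the PDE becomes the heat equation $u_{\sigma} = u_{\eta\eta}$ on $\eta \in \mathbb{R}$.
Initial data: $u(\eta,0) = \theta(\eta,0) = -3 \sin(4 \eta) + \sin(5 \eta)$.
On $\eta \in \mathbb{R}$ each mode satisfies $(\sin(n\eta))'' = -n^2 \sin(n\eta)$, so $e^{-n^2\sigma} \sin(n\eta)$ solves the heat equation; by superposition $u(\eta,\sigma) = \sum c_n e^{-n^2\sigma} \sin(n\eta)$.
Reading off the coefficients: $c_4=-3, c_5=1$, so $u(\eta,\sigma) = -3 e^{-16 \sigma} \sin(4 \eta) + e^{-25 \sigma} \sin(5 \eta)$.
Substituting back $\eta = x + t$, $\sigma = t$: $\theta(x,t) = u(x + t, t)$.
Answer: $\theta(x, t) = -3 e^{-16 t} \sin(4 t + 4 x) + e^{-25 t} \sin(5 t + 5 x)$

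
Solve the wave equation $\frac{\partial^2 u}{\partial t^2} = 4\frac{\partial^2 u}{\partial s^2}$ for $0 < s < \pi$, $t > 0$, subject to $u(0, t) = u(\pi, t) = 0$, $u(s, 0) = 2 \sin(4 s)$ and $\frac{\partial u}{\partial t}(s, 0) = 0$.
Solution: Using separation of variables $u = X(s)T(t)$:
Eigenfunctions: $\sin(ns)$, $n = 1, 2, 3, \ldots$
General solution: $u(s, t) = \sum [A_n \cos(2n t) + B_n \sin(2n t)] \sin(ns)$
From $u(s,0) = 2 \sin(4 s)$: $A_4=2$. From $u_t(s,0) = 0$: all $B_n = 0$.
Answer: $u(s, t) = 2 \sin(4 s) \cos(8 t)$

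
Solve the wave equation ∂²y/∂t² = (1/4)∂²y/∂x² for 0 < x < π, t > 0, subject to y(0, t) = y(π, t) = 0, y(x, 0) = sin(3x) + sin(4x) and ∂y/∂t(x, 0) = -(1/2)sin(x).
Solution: Using separation of variables y = X(x)T(t):
Eigenfunctions: sin(nx), n = 1, 2, 3, ...
General solution: y(x, t) = Σ [A_n cos(n t/2) + B_n sin(n t/2)] sin(nx)
From y(x,0) = sin(3x) + sin(4x): A_3=1, A_4=1. From y_t(x,0) = -(1/2)sin(x), using y_t(x,0) = Σ ω_n B_n sin(nx) with ω_n = n/2: B_1 = (-1/2)/(1/2) = -1.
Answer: y(x, t) = -sin(t/2)sin(x) + sin(3x)cos(3t/2) + sin(4x)cos(2t)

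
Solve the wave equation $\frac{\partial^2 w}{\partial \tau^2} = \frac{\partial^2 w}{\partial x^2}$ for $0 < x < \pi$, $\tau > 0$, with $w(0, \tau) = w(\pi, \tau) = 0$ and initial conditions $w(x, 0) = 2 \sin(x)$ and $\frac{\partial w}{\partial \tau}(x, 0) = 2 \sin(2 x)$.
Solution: Separating variables: $w = \sum [A_n \cos(\omega_n \tau) + B_n \sin(\omega_n \tau)] \sin(nx)$, $\omega_n = n$. From ICs ($B_n$ = velocity coefficient / $\omega_n$): $A_1=2, B_2=1$.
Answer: $w(x, \tau) = \sin(2 \tau) \sin(2 x) + 2 \sin(x) \cos(\tau)$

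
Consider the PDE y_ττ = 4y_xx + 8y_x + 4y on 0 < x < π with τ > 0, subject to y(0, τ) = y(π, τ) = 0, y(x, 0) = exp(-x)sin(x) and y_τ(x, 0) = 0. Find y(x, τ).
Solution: Substitute y = exp(-x)u, i.e. u = exp(x)y.
By the product rule, y_x = exp(-x)(u_x - u), y_xx = exp(-x)(u_xx - 2u_x + u), y_ττ = exp(-x)u_ττ.
Substituting into the PDE and dividing by exp(-x): u_ττ = 4(u_xx - 2u_x + u) + 8(u_x - u) + 4u.
The lower-order terms cancel, leaving the standard wave equation u_ττ = 4u_xx.
Initial data for u: u(x,0) = exp(x)y(x,0) = sin(x); u_τ(x,0) = exp(x)y_τ(x,0) = 0. The boundary conditions carry over: u(0,τ) = u(π,τ) = 0.
Solve for u:
  Using separation of variables u = X(x)T(τ):
  Eigenfunctions: sin(nx), n = 1, 2, 3, ...
  General solution: u(x, τ) = Σ [A_n cos(2n τ) + B_n sin(2n τ)] sin(nx)
  From u(x,0) = sin(x): A_1=1. From u_τ(x,0) = 0: all B_n = 0.
Hence u(x,τ) = sin(x)cos(2τ).
Transform back: y(x,τ) = exp(-x)u(x,τ).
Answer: y(x, τ) = exp(-x)sin(x)cos(2τ)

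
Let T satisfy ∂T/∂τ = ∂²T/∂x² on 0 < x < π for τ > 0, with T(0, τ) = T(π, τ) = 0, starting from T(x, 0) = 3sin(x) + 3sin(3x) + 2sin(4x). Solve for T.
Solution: Separating variables: T = Σ c_n exp(-n²τ) sin(nx). From T(x,0) = 3sin(x) + 3sin(3x) + 2sin(4x): c_1=3, c_3=3, c_4=2.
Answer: T(x, τ) = 3exp(-τ)sin(x) + 3exp(-9τ)sin(3x) + 2exp(-16τ)sin(4x)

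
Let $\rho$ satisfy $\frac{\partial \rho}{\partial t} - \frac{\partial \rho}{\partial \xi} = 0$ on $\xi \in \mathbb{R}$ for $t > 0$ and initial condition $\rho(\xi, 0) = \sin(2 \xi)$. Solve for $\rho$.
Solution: By method of characteristics (waves move left with speed 1):
Along characteristics $\xi + t =$ const, $\rho$ is constant, so $\rho(\xi,t) = f(\xi + t)$ with $f = \rho( \cdot , 0)$.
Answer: $\rho(\xi, t) = \sin(2 \xi + 2 t)$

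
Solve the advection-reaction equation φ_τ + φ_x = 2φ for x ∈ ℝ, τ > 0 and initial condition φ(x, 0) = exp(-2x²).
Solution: Substitute φ = exp(2τ)u.
Then φ_τ = exp(2τ)(u_τ + 2u), φ_x = exp(2τ)u_x; substituting and dividing by exp(2τ), the lower-order terms cancel: u_τ + u_x = 0 (standard advection equation).
Data for u: u(x,0) = φ(x,0) = exp(-2x²).
By characteristics (dx/dτ = 1), u(x,τ) = f(x - τ) with f = u(·, 0).
So u(x,τ) = exp(-2(x - τ)²), and φ(x,τ) = exp(2τ)u(x,τ).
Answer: φ(x, τ) = exp(2τ)exp(-2(x - τ)²)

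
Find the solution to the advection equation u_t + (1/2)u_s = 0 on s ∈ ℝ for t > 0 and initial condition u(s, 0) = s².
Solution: By method of characteristics (waves move right with speed 1/2):
Along characteristics s - (1/2)t = const, u is constant, so u(s,t) = f(s - (1/2)t) with f = u(·, 0).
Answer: u(s, t) = s² - st + (1/4)t²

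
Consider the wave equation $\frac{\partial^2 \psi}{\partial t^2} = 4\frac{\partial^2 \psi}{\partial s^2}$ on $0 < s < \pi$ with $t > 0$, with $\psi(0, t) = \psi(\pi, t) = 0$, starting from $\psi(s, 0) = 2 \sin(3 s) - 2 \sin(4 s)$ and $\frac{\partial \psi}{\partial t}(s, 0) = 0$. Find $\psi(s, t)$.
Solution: Separating variables: $\psi = \sum [A_n \cos(\omega_n t) + B_n \sin(\omega_n t)] \sin(ns)$, $\omega_n = 2n$. From ICs: $A_3=2, A_4=-2$.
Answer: $\psi(s, t) = 2 \sin(3 s) \cos(6 t) - 2 \sin(4 s) \cos(8 t)$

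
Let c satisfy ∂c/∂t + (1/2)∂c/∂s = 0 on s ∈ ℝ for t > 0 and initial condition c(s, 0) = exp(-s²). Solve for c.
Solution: By characteristics (ds/dt = 1/2), c(s,t) = f(s - (1/2)t) with f = c(·, 0).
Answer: c(s, t) = exp(-(s - t/2)²)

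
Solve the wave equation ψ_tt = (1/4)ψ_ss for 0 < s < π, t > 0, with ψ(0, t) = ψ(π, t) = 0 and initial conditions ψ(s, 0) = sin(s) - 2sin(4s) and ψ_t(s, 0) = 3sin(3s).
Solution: Using separation of variables ψ = X(s)T(t):
Eigenfunctions: sin(ns), n = 1, 2, 3, ...
General solution: ψ(s, t) = Σ [A_n cos(n t/2) + B_n sin(n t/2)] sin(ns)
From ψ(s,0) = sin(s) - 2sin(4s): A_1=1, A_4=-2. From ψ_t(s,0) = 3sin(3s), using ψ_t(s,0) = Σ ω_n B_n sin(ns) with ω_n = n/2: B_3 = 3/(3/2) = 2.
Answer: ψ(s, t) = sin(s)cos(t/2) + 2sin(3s)sin(3t/2) - 2sin(4s)cos(2t)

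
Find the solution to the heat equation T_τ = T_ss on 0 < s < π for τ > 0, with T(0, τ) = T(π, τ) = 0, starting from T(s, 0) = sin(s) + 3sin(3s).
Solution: Using separation of variables T = X(s)G(τ):
Eigenfunctions: sin(ns), n = 1, 2, 3, ...
General solution: T(s, τ) = Σ c_n sin(ns) exp(-n² τ)
Matching T(s,0) = sin(s) + 3sin(3s) term by term: c_1=1, c_3=3.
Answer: T(s, τ) = exp(-τ)sin(s) + 3exp(-9τ)sin(3s)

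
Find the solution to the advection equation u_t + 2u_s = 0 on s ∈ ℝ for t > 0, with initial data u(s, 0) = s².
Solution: By method of characteristics (waves move right with speed 2):
Along characteristics s - 2t = const, u is constant, so u(s,t) = f(s - 2t) with f = u(·, 0).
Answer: u(s, t) = s² - 4st + 4t²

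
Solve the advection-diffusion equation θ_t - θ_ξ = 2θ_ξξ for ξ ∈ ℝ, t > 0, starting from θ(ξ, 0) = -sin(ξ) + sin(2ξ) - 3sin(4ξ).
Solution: Change to a moving frame: let η = ξ + t, σ = t and write θ(ξ,t) = u(η,σ).
By the chain rule θ_t = u_σ + u_η, θ_ξ = u_η, θ_ξξ = u_ηη.
Then θ_t - θ_ξ = u_σ: the advection term cancels and the PDE becomes the heat equation u_σ = 2u_ηη on η ∈ ℝ.
Initial data: u(η,0) = θ(η,0) = -sin(η) + sin(2η) - 3sin(4η).
On η ∈ ℝ each mode satisfies (sin(nη))″ = -n² sin(nη), so exp(-2n²σ) sin(nη) solves the heat equation; by superposition u(η,σ) = Σ c_n exp(-2n²σ) sin(nη).
Reading off the coefficients: c_1=-1, c_2=1, c_4=-3, so u(η,σ) = -exp(-2σ)sin(η) + exp(-8σ)sin(2η) - 3exp(-32σ)sin(4η).
Substituting back η = ξ + t, σ = t: θ(ξ,t) = u(ξ + t, t).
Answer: θ(ξ, t) = -exp(-2t)sin(t + ξ) + exp(-8t)sin(2t + 2ξ) - 3exp(-32t)sin(4t + 4ξ)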